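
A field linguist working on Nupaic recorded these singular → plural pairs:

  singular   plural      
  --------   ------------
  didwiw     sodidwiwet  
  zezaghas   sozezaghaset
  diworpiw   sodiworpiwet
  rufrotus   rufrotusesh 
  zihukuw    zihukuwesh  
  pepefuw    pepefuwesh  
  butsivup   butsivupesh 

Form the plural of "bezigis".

sobezigiset

zezaghas and rufrotus both end in -s yet inflect differently (sozezaghaset, rufrotusesh), so the final letter is not what conditions the rule; the last vowel is.
"bezigis" has last vowel 'i'. The stems whose last vowel is 'i' (didwiw → sodidwiwet, diworpiw → sodiworpiwet) add so- … -et around the stem.
The other pattern: stems whose last vowel is 'u' add -esh.
So bezigis → sobezigiset.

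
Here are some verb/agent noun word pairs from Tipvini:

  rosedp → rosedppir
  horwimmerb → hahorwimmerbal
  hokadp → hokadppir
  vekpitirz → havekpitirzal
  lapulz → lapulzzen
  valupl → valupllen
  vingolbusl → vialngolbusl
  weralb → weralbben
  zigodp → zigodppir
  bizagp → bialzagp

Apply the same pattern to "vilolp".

vilolppen

"vilolp" has second-to-last letter 'l'. The stems whose second-to-last letter is 'l' (lapulz → lapulzzen, weralb → weralbben) double the final consonant and add -en.
So vilolp → vilolppen.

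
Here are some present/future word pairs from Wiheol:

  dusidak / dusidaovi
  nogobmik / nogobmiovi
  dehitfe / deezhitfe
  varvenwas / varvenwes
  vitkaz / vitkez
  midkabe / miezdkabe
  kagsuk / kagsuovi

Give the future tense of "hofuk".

hofuovi

dusidak and vitkaz both have last vowel 'a' yet inflect differently (dusidaovi, vitkez), so the last vowel is not what conditions the rule; the final letter is.
"hofuk" ends in -k. The stems ending in -k (dusidak → dusidaovi, kagsuk → kagsuovi, nogobmik → nogobmiovi) drop the final letter and add -ovi.
So hofuk → hofuovi.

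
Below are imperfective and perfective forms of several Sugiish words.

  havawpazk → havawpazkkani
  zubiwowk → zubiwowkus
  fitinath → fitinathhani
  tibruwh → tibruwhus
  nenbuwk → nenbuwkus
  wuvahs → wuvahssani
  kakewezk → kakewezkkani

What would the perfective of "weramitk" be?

weramitkkani

tibruwh and fitinath both end in -h yet inflect differently (tibruwhus, fitinathhani), so the final letter is not what conditions the rule; the second-to-last letter is.
"weramitk" has second-to-last letter 't'. The one such stem in the data (fitinath → fitinathhani) doubles the final consonant and adds -ani (as do kakewezk, wuvahs), so the same rule applies.
So weramitk → weramitkkani.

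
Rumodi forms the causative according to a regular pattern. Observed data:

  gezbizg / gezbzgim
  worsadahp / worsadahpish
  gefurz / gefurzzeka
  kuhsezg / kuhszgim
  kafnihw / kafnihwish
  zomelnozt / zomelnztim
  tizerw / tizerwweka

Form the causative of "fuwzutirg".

kafnihw and tizerw both end in -w yet inflect differently (kafnihwish, tizerwweka), so the final letter is not what conditions the rule; the second-to-last letter is.
"fuwzutirg" has second-to-last letter 'r'. The stems whose second-to-last letter is 'r' (gefurz → gefurzzeka, tizerw → tizerwweka) double the final consonant and add -eka.
The other patterns: stems whose second-to-last letter is 'z' delete the last vowel and add -im; stems whose second-to-last letter is 'h' add -ish.
So fuwzutirg → fuwzutirggeka.

fuwzutirggeka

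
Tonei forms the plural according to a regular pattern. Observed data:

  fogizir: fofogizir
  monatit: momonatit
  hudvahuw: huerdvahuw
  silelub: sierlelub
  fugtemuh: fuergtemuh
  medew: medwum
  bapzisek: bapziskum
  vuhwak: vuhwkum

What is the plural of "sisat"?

hudvahuw and medew both end in -w yet inflect differently (huerdvahuw, medwum), so the final letter is not what conditions the rule; the last vowel is.
"sisat" has last vowel 'a'. The one such stem in the data (vuhwak → vuhwkum) deletes the last vowel and adds -um (as do medew, bapzisek), so the same rule applies.
So sisat → sistum.

sistum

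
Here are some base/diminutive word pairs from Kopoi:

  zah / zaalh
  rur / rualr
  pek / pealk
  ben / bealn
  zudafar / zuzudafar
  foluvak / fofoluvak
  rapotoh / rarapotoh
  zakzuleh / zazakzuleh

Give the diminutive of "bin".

rur and zudafar both end in -r yet inflect differently (rualr, zuzudafar), so the final letter is not what conditions the rule; the number of vowels is.
"bin" has 1 vowel. The stems with 1 vowel (zah → zaalh, rur → rualr, pek → pealk) insert -al- after the first vowel.
The other pattern: stems with 3 vowels repeat the first consonant+vowel as a prefix.
So bin → bialn.

bialn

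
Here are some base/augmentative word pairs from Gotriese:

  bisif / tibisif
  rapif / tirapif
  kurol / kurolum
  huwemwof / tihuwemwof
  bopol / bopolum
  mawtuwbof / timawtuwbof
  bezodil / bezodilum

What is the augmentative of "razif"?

huwemwof and bopol both have last vowel 'o' yet inflect differently (tihuwemwof, bopolum), so the last vowel is not what conditions the rule; the final letter is.
"razif" ends in -f. The stems ending in -f (huwemwof → tihuwemwof, mawtuwbof → timawtuwbof, rapif → tirapif) add the prefix ti-.
So razif → tirazif.

tirazif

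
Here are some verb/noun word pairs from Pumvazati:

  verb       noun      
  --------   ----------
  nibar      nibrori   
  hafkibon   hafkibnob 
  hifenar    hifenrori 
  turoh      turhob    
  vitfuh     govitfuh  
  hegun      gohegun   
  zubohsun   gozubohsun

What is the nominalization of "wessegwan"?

wessegwnori

"wessegwan" has last vowel 'a'. The stems whose last vowel is 'a' (hifenar → hifenrori, nibar → nibrori) delete the last vowel and add -ori.
The other patterns: stems whose last vowel is 'o' delete the last vowel and add -ob; stems whose last vowel is 'u' add the prefix go-.
So wessegwan → wessegwnori.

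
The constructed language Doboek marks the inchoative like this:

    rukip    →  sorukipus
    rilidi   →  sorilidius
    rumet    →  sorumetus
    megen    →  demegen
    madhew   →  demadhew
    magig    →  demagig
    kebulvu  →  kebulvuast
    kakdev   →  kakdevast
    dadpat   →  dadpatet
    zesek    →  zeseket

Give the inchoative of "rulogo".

"rulogo" begins with r-. The stems beginning with r- (rukip → sorukipus, rilidi → sorilidius, rumet → sorumetus) add so- … -us around the stem.
The other patterns: stems beginning with m- add the prefix de-; stems beginning with k- add -ast; stems beginning with d- or z- add -et.
So rulogo → sorulogous.

sorulogous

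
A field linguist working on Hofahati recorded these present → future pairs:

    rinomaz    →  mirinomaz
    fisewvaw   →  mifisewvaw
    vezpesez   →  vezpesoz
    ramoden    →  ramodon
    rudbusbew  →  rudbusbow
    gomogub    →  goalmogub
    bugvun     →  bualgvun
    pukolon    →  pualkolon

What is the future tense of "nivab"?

rinomaz and vezpesez both end in -z yet inflect differently (mirinomaz, vezpesoz), so the final letter is not what conditions the rule; the last vowel is.
"nivab" has last vowel 'a'. The stems whose last vowel is 'a' (rinomaz → mirinomaz, fisewvaw → mifisewvaw) add the prefix mi-.
The other patterns: stems whose last vowel is 'e' change the last vowel to 'o'; stems whose last vowel is 'o' or 'u' insert -al- after the first vowel.
So nivab → minivab.

minivab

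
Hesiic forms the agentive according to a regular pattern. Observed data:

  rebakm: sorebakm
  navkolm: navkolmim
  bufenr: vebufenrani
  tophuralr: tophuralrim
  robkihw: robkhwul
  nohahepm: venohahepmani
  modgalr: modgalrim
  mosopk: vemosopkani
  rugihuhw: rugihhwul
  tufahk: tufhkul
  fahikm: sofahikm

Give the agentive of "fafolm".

navkolm and rebakm both end in -m yet inflect differently (navkolmim, sorebakm), so the final letter is not what conditions the rule; the second-to-last letter is.
"fafolm" has second-to-last letter 'l'. The stems whose second-to-last letter is 'l' (modgalr → modgalrim, tophuralr → tophuralrim, navkolm → navkolmim) add -im.
The other patterns: stems whose second-to-last letter is 'h' delete the last vowel and add -ul; stems whose second-to-last letter is 'k' add the prefix so-; stems whose second-to-last letter is 'n' or 'p' add ve- … -ani around the stem.
So fafolm → fafolmim.

fafolmim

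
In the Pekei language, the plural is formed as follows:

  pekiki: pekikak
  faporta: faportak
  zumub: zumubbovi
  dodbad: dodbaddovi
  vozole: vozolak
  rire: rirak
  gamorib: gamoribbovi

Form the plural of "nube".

"nube" ends in a vowel. The stems ending in a vowel (rire → rirak, pekiki → pekikak, faporta → faportak) drop the final letter and add -ak.
The other pattern: stems ending in a consonant double the final consonant and add -ovi.
So nube → nubak.

nubak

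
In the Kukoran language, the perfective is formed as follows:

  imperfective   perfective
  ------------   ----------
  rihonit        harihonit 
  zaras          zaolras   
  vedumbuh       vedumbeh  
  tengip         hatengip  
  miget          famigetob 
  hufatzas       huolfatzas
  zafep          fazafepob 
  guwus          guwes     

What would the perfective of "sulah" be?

guwus and hufatzas both end in -s yet inflect differently (guwes, huolfatzas), so the final letter is not what conditions the rule; the last vowel is.
"sulah" has last vowel 'a'. The stems whose last vowel is 'a' (hufatzas → huolfatzas, zaras → zaolras) insert -ol- after the first vowel.
So sulah → suollah.

suollah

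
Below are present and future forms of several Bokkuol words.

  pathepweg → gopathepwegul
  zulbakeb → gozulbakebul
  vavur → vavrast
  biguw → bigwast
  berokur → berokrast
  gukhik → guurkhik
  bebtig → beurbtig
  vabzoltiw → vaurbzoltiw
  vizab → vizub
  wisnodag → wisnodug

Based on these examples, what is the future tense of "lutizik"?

luurtizik

"lutizik" has last vowel 'i'. The stems whose last vowel is 'i' (gukhik → guurkhik, bebtig → beurbtig, vabzoltiw → vaurbzoltiw) insert -ur- after the first vowel.
So lutizik → luurtizik.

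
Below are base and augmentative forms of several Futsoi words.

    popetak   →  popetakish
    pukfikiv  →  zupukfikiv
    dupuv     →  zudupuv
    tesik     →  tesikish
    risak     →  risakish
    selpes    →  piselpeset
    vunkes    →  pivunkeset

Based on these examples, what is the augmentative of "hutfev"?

tesik and pukfikiv both have last vowel 'i' yet inflect differently (tesikish, zupukfikiv), so the last vowel is not what conditions the rule; the final letter is.
"hutfev" ends in -v. The stems ending in -v (dupuv → zudupuv, pukfikiv → zupukfikiv) add the prefix zu-.
The other patterns: stems ending in -k add -ish; stems ending in -s add pi- … -et around the stem.
So hutfev → zuhutfev.

zuhutfev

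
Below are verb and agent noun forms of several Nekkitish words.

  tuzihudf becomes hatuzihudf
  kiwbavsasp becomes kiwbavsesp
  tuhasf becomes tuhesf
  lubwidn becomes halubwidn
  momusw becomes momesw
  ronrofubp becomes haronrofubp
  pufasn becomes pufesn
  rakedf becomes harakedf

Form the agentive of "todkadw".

hatodkadw

pufasn and lubwidn both end in -n yet inflect differently (pufesn, halubwidn), so the final letter is not what conditions the rule; the second-to-last letter is.
"todkadw" has second-to-last letter 'd'. The stems whose second-to-last letter is 'd' (lubwidn → halubwidn, tuzihudf → hatuzihudf, rakedf → harakedf) add the prefix ha-.
The other pattern: stems whose second-to-last letter is 's' change the last vowel to 'e'.
So todkadw → hatodkadw.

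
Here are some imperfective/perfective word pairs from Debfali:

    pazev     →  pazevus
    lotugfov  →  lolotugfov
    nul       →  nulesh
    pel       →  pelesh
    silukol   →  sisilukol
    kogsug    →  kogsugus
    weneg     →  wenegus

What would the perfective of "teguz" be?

teguzus

"teguz" has 2 vowels. The stems with 2 vowels (kogsug → kogsugus, pazev → pazevus, weneg → wenegus) add -us.
So teguz → teguzus.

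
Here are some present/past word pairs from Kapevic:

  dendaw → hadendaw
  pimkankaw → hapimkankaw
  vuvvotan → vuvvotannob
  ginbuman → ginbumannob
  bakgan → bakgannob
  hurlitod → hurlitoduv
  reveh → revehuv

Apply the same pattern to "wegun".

"wegun" ends in -n. The stems ending in -n (vuvvotan → vuvvotannob, ginbuman → ginbumannob, bakgan → bakgannob) double the final consonant and add -ob.
The other patterns: stems ending in -w add the prefix ha-; stems ending in -d or -h add -uv.
So wegun → wegunnob.

wegunnob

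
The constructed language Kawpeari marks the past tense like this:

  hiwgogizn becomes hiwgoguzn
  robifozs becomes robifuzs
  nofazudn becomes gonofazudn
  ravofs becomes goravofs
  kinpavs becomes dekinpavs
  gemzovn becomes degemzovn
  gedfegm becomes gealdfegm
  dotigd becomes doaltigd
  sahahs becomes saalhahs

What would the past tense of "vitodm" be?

govitodm

hiwgogizn and nofazudn both end in -n yet inflect differently (hiwgoguzn, gonofazudn), so the final letter is not what conditions the rule; the second-to-last letter is.
"vitodm" has second-to-last letter 'd'. The one such stem in the data (nofazudn → gonofazudn) adds the prefix go-, so the same rule applies.
The other patterns: stems whose second-to-last letter is 'z' change the last vowel to 'u'; stems whose second-to-last letter is 'v' add the prefix de-; stems whose second-to-last letter is 'g' or 'h' insert -al- after the first vowel.
So vitodm → govitodm.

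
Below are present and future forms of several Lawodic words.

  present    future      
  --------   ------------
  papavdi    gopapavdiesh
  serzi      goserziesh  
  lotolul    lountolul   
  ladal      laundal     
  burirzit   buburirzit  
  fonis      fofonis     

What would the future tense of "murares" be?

"murares" ends in -s. The one such stem in the data (fonis → fofonis) repeats the first consonant+vowel as a prefix (as does burirzit), so the same rule applies.
So murares → mumurares.

mumurares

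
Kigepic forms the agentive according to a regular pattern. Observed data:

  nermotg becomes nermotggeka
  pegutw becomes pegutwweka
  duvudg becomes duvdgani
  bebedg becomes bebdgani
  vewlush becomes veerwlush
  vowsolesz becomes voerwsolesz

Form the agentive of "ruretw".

ruretwweka

nermotg and duvudg both end in -g yet inflect differently (nermotggeka, duvdgani), so the final letter is not what conditions the rule; the second-to-last letter is.
"ruretw" has second-to-last letter 't'. The stems whose second-to-last letter is 't' (nermotg → nermotggeka, pegutw → pegutwweka) double the final consonant and add -eka.
The other patterns: stems whose second-to-last letter is 'd' delete the last vowel and add -ani; stems whose second-to-last letter is 's' insert -er- after the first vowel.
So ruretw → ruretwweka.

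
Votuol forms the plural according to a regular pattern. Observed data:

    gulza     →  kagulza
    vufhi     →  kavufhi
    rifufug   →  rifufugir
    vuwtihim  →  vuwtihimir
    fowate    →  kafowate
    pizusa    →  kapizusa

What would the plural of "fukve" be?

kafukve

vuwtihim and vufhi both have last vowel 'i' yet inflect differently (vuwtihimir, kavufhi), so the last vowel is not what conditions the rule; whether the stem ends in a vowel or a consonant is.
"fukve" ends in a vowel. The stems ending in a vowel (gulza → kagulza, vufhi → kavufhi, fowate → kafowate) add the prefix ka-.
So fukve → kafukve.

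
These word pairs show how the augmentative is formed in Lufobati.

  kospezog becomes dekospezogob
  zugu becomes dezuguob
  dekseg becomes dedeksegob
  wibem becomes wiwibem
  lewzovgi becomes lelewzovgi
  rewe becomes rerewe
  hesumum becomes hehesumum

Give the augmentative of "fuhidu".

defuhiduob

dekseg and wibem both have last vowel 'e' yet inflect differently (dedeksegob, wiwibem), so the last vowel is not what conditions the rule; the final letter is.
"fuhidu" ends in -u. The one such stem in the data (zugu → dezuguob) adds de- … -ob around the stem, so the same rule applies.
So fuhidu → defuhiduob.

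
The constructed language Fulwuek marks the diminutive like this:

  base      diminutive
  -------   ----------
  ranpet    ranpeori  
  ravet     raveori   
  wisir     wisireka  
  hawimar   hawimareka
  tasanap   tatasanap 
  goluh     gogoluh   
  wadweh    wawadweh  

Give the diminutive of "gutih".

gugutih

"gutih" ends in -h. The stems ending in -h (goluh → gogoluh, wadweh → wawadweh) repeat the first consonant+vowel as a prefix.
The other patterns: stems ending in -t drop the final letter and add -ori; stems ending in -r add -eka.
So gutih → gugutih.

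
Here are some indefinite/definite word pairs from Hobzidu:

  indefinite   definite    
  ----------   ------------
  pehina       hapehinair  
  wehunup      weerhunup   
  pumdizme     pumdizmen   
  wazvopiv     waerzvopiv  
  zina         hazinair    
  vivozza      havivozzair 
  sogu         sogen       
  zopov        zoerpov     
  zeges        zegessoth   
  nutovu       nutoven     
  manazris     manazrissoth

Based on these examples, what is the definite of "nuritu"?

nuriten

zeges and pumdizme both have last vowel 'e' yet inflect differently (zegessoth, pumdizmen), so the last vowel is not what conditions the rule; the final letter is.
"nuritu" ends in -u. The stems ending in -u (nutovu → nutoven, sogu → sogen) drop the final letter and add -en.
So nuritu → nuriten.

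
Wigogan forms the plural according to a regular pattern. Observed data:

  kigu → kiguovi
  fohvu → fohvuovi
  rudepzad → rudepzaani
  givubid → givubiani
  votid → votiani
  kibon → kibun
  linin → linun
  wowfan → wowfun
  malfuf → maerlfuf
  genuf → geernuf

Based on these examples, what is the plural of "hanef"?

haernef

givubid and linin both have last vowel 'i' yet inflect differently (givubiani, linun), so the last vowel is not what conditions the rule; the final letter is.
"hanef" ends in -f. The stems ending in -f (malfuf → maerlfuf, genuf → geernuf) insert -er- after the first vowel.
So hanef → haernef.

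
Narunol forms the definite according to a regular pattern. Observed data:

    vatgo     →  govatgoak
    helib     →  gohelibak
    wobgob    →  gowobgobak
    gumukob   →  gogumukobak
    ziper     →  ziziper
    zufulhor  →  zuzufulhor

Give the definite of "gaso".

gogasoak

"gaso" ends in -o. The one such stem in the data (vatgo → govatgoak) adds go- … -ak around the stem, so the same rule applies.
So gaso → gogasoak.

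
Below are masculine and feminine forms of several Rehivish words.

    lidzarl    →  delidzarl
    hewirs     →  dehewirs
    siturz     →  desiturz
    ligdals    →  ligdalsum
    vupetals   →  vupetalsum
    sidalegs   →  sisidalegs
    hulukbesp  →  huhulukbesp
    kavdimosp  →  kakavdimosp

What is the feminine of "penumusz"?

"penumusz" has second-to-last letter 's'. The stems whose second-to-last letter is 's' (hulukbesp → huhulukbesp, kavdimosp → kakavdimosp) repeat the first consonant+vowel as a prefix.
The other patterns: stems whose second-to-last letter is 'r' add the prefix de-; stems whose second-to-last letter is 'l' add -um.
So penumusz → pepenumusz.

pepenumusz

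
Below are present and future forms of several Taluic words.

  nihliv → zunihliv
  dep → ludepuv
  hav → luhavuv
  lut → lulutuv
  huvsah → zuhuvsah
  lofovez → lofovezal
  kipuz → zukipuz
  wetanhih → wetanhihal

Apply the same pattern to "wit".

hav and nihliv both end in -v yet inflect differently (luhavuv, zunihliv), so the final letter is not what conditions the rule; the number of vowels is.
"wit" has 1 vowel. The stems with 1 vowel (lut → lulutuv, hav → luhavuv, dep → ludepuv) add lu- … -uv around the stem.
So wit → luwituv.

luwituv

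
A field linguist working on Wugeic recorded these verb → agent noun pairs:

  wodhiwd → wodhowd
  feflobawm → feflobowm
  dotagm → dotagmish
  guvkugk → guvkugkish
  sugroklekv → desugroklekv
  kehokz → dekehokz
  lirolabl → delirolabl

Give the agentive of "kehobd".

feflobawm and dotagm both end in -m yet inflect differently (feflobowm, dotagmish), so the final letter is not what conditions the rule; the second-to-last letter is.
"kehobd" has second-to-last letter 'b'. The one such stem in the data (lirolabl → delirolabl) adds the prefix de-, so the same rule applies.
So kehobd → dekehobd.

dekehobd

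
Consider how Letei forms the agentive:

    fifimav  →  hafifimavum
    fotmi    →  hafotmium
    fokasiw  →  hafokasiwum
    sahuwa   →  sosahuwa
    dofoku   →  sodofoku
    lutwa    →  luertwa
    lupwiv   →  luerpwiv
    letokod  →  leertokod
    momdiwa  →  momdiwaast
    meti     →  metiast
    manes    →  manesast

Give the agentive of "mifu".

"mifu" begins with m-. The stems beginning with m- (momdiwa → momdiwaast, meti → metiast, manes → manesast) add -ast.
The other patterns: stems beginning with f- add ha- … -um around the stem; stems beginning with d- or s- add the prefix so-; stems beginning with l- insert -er- after the first vowel.
So mifu → mifuast.

mifuast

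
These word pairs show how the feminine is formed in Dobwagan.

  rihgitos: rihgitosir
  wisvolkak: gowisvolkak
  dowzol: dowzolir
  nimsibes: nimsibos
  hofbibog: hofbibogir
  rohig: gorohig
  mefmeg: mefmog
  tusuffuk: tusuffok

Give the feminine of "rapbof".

nimsibes and rihgitos both end in -s yet inflect differently (nimsibos, rihgitosir), so the final letter is not what conditions the rule; the last vowel is.
"rapbof" has last vowel 'o'. The stems whose last vowel is 'o' (rihgitos → rihgitosir, hofbibog → hofbibogir, dowzol → dowzolir) add -ir.
So rapbof → rapbofir.

rapbofir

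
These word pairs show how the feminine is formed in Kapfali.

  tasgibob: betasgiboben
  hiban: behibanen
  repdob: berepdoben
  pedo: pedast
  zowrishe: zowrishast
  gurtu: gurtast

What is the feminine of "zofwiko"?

tasgibob and pedo both have last vowel 'o' yet inflect differently (betasgiboben, pedast), so the last vowel is not what conditions the rule; whether the stem ends in a vowel or a consonant is.
"zofwiko" ends in a vowel. The stems ending in a vowel (pedo → pedast, zowrishe → zowrishast, gurtu → gurtast) drop the final letter and add -ast.
The other pattern: stems ending in a consonant add be- … -en around the stem.
So zofwiko → zofwikast.

zofwikast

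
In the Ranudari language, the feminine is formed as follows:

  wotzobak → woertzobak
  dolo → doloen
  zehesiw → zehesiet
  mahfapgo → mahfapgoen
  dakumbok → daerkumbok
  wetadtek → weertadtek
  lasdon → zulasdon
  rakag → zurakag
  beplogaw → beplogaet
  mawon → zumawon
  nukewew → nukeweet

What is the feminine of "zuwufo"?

wetadtek and nukewew both have last vowel 'e' yet inflect differently (weertadtek, nukeweet), so the last vowel is not what conditions the rule; the final letter is.
"zuwufo" ends in -o. The stems ending in -o (mahfapgo → mahfapgoen, dolo → doloen) add -en.
So zuwufo → zuwufoen.

zuwufoen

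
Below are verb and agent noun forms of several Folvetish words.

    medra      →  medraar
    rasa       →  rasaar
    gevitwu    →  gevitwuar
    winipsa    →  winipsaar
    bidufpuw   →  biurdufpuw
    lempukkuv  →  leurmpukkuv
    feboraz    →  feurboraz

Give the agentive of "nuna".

"nuna" ends in a vowel. The stems ending in a vowel (medra → medraar, rasa → rasaar, gevitwu → gevitwuar) add -ar.
The other pattern: stems ending in a consonant insert -ur- after the first vowel.
So nuna → nunaar.

nunaar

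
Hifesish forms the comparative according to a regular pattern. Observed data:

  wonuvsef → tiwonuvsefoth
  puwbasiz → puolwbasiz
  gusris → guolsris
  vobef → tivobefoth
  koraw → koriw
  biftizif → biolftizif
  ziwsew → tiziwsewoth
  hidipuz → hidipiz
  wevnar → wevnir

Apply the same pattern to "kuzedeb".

tikuzedeboth

hidipuz and puwbasiz both end in -z yet inflect differently (hidipiz, puolwbasiz), so the final letter is not what conditions the rule; the last vowel is.
"kuzedeb" has last vowel 'e'. The stems whose last vowel is 'e' (vobef → tivobefoth, ziwsew → tiziwsewoth, wonuvsef → tiwonuvsefoth) add ti- … -oth around the stem.
The other patterns: stems whose last vowel is 'a' or 'u' change the last vowel to 'i'; stems whose last vowel is 'i' insert -ol- after the first vowel.
So kuzedeb → tikuzedeboth.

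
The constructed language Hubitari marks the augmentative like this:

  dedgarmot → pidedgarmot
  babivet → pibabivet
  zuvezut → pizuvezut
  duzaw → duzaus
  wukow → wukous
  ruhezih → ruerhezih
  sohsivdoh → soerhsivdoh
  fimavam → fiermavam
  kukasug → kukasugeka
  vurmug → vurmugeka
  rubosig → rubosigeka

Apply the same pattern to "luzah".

"luzah" ends in -h. The stems ending in -h (ruhezih → ruerhezih, sohsivdoh → soerhsivdoh) insert -er- after the first vowel.
The other patterns: stems ending in -t add the prefix pi-; stems ending in -w drop the final letter and add -us; stems ending in -g add -eka.
So luzah → luerzah.

luerzah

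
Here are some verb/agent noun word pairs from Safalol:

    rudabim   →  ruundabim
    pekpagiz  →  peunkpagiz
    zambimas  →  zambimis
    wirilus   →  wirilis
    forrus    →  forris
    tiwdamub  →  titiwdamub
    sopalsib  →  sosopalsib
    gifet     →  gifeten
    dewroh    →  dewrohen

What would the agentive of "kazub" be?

"kazub" ends in -b. The stems ending in -b (tiwdamub → titiwdamub, sopalsib → sosopalsib) repeat the first consonant+vowel as a prefix.
The other patterns: stems ending in -m or -z insert -un- after the first vowel; stems ending in -s change the last vowel to 'i'; stems ending in -h or -t add -en.
So kazub → kakazub.

kakazub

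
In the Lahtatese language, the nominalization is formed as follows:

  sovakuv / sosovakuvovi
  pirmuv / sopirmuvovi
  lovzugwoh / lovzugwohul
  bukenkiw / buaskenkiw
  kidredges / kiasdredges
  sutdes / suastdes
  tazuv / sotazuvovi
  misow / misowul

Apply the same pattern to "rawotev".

raaswotev

misow and bukenkiw both end in -w yet inflect differently (misowul, buaskenkiw), so the final letter is not what conditions the rule; the last vowel is.
"rawotev" has last vowel 'e'. The stems whose last vowel is 'e' (kidredges → kiasdredges, sutdes → suastdes) insert -as- after the first vowel.
The other patterns: stems whose last vowel is 'o' add -ul; stems whose last vowel is 'u' add so- … -ovi around the stem.
So rawotev → raaswotev.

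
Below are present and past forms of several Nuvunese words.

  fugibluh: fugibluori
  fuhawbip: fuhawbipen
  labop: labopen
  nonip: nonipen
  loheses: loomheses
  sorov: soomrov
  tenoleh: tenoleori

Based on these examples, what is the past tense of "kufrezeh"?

kufrezeori

"kufrezeh" ends in -h. The stems ending in -h (fugibluh → fugibluori, tenoleh → tenoleori) drop the final letter and add -ori.
The other patterns: stems ending in -p add -en; stems ending in -s or -v insert -om- after the first vowel.
So kufrezeh → kufrezeori.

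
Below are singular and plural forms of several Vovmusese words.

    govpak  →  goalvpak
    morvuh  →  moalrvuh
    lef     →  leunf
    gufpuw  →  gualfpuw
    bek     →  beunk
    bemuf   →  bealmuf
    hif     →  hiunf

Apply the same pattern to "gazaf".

"gazaf" has 2 vowels. The stems with 2 vowels (bemuf → bealmuf, morvuh → moalrvuh, govpak → goalvpak) insert -al- after the first vowel.
The other pattern: stems with 1 vowel insert -un- after the first vowel.
So gazaf → gaalzaf.

gaalzaf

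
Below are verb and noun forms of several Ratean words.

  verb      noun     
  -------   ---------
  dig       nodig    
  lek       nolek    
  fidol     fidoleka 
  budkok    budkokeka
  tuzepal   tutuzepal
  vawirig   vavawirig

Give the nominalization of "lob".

nolob

"lob" has 1 vowel. The stems with 1 vowel (dig → nodig, lek → nolek) add the prefix no-.
The other patterns: stems with 2 vowels add -eka; stems with 3 vowels repeat the first consonant+vowel as a prefix.
So lob → nolob.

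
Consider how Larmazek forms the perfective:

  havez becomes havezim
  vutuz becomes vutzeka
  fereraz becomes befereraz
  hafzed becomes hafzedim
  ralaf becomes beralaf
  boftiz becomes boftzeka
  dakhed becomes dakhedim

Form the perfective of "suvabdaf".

besuvabdaf

fereraz and havez both end in -z yet inflect differently (befereraz, havezim), so the final letter is not what conditions the rule; the last vowel is.
"suvabdaf" has last vowel 'a'. The stems whose last vowel is 'a' (fereraz → befereraz, ralaf → beralaf) add the prefix be-.
The other patterns: stems whose last vowel is 'e' add -im; stems whose last vowel is 'i' or 'u' delete the last vowel and add -eka.
So suvabdaf → besuvabdaf.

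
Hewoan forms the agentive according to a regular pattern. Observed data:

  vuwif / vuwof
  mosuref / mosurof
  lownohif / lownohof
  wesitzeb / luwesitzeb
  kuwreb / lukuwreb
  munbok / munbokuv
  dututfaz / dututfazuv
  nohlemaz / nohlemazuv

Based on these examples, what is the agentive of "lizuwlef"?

"lizuwlef" ends in -f. The stems ending in -f (vuwif → vuwof, mosuref → mosurof, lownohif → lownohof) change the last vowel to 'o'.
So lizuwlef → lizuwlof.

lizuwlof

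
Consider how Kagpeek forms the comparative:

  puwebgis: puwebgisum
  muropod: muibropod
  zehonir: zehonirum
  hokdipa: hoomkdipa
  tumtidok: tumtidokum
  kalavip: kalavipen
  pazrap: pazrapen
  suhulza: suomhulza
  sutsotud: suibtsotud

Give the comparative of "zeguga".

"zeguga" ends in -a. The stems ending in -a (hokdipa → hoomkdipa, suhulza → suomhulza) insert -om- after the first vowel.
So zeguga → zeomguga.

zeomguga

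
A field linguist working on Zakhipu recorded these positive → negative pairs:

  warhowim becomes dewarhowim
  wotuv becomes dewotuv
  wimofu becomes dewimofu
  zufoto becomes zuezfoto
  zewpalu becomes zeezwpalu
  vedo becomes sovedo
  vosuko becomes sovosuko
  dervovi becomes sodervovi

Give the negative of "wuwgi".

wimofu and zewpalu both end in -u yet inflect differently (dewimofu, zeezwpalu), so the final letter is not what conditions the rule; the first letter is.
"wuwgi" begins with w-. The stems beginning with w- (warhowim → dewarhowim, wotuv → dewotuv, wimofu → dewimofu) add the prefix de-.
So wuwgi → dewuwgi.

dewuwgi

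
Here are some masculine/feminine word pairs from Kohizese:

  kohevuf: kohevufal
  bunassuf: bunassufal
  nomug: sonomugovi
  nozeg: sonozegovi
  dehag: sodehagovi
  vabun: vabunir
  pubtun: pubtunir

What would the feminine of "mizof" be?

kohevuf and nomug both have last vowel 'u' yet inflect differently (kohevufal, sonomugovi), so the last vowel is not what conditions the rule; the final letter is.
"mizof" ends in -f. The stems ending in -f (kohevuf → kohevufal, bunassuf → bunassufal) add -al.
So mizof → mizofal.

mizofal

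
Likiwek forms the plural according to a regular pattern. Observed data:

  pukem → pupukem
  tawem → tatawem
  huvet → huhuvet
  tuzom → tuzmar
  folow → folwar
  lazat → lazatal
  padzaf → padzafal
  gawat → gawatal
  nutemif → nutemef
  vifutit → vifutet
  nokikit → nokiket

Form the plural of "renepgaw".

renepgawal

"renepgaw" has last vowel 'a'. The stems whose last vowel is 'a' (lazat → lazatal, padzaf → padzafal, gawat → gawatal) add -al.
The other patterns: stems whose last vowel is 'e' repeat the first consonant+vowel as a prefix; stems whose last vowel is 'o' delete the last vowel and add -ar; stems whose last vowel is 'i' change the last vowel to 'e'.
So renepgaw → renepgawal.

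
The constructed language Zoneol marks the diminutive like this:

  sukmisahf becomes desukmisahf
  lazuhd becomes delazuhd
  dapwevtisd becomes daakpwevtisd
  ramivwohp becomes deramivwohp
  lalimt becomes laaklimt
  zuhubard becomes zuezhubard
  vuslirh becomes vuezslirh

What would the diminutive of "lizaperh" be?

"lizaperh" has second-to-last letter 'r'. The stems whose second-to-last letter is 'r' (vuslirh → vuezslirh, zuhubard → zuezhubard) insert -ez- after the first vowel.
The other patterns: stems whose second-to-last letter is 'h' add the prefix de-; stems whose second-to-last letter is 'm' or 's' insert -ak- after the first vowel.
So lizaperh → liezzaperh.

liezzaperh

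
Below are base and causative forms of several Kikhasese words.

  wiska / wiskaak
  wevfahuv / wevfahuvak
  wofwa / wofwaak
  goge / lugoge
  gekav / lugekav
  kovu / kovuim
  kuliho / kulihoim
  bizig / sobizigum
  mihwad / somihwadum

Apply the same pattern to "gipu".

wevfahuv and gekav both end in -v yet inflect differently (wevfahuvak, lugekav), so the final letter is not what conditions the rule; the first letter is.
"gipu" begins with g-. The stems beginning with g- (goge → lugoge, gekav → lugekav) add the prefix lu-.
The other patterns: stems beginning with w- add -ak; stems beginning with k- add -im; stems beginning with b- or m- add so- … -um around the stem.
So gipu → lugipu.

lugipu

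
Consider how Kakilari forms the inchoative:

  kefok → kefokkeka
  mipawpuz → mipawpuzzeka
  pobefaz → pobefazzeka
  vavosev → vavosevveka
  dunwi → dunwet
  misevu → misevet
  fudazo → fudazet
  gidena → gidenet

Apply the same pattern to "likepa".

"likepa" ends in a vowel. The stems ending in a vowel (dunwi → dunwet, misevu → misevet, fudazo → fudazet) drop the final letter and add -et.
The other pattern: stems ending in a consonant double the final consonant and add -eka.
So likepa → likepet.

likepet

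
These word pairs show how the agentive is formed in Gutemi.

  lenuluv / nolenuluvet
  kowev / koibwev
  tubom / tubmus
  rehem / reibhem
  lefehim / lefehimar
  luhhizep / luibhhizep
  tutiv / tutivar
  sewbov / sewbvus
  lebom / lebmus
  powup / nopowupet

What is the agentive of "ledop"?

ledpus

tutiv and lenuluv both end in -v yet inflect differently (tutivar, nolenuluvet), so the final letter is not what conditions the rule; the last vowel is.
"ledop" has last vowel 'o'. The stems whose last vowel is 'o' (tubom → tubmus, sewbov → sewbvus, lebom → lebmus) delete the last vowel and add -us.
The other patterns: stems whose last vowel is 'i' add -ar; stems whose last vowel is 'u' add no- … -et around the stem; stems whose last vowel is 'e' insert -ib- after the first vowel.
So ledop → ledpus.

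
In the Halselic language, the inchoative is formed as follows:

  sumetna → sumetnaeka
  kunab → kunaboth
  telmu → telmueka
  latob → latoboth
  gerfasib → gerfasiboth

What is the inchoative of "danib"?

daniboth

kunab and sumetna both have last vowel 'a' yet inflect differently (kunaboth, sumetnaeka), so the last vowel is not what conditions the rule; whether the stem ends in a vowel or a consonant is.
"danib" ends in a consonant. The stems ending in a consonant (latob → latoboth, gerfasib → gerfasiboth, kunab → kunaboth) add -oth.
The other pattern: stems ending in a vowel add -eka.
So danib → daniboth.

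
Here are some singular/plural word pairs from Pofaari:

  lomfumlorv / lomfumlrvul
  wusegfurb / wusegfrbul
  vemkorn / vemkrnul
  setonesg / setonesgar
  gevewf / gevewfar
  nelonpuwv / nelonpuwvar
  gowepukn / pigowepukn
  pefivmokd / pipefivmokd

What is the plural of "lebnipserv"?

lebnipsrvul

lomfumlorv and nelonpuwv both end in -v yet inflect differently (lomfumlrvul, nelonpuwvar), so the final letter is not what conditions the rule; the second-to-last letter is.
"lebnipserv" has second-to-last letter 'r'. The stems whose second-to-last letter is 'r' (lomfumlorv → lomfumlrvul, wusegfurb → wusegfrbul, vemkorn → vemkrnul) delete the last vowel and add -ul.
So lebnipserv → lebnipsrvul.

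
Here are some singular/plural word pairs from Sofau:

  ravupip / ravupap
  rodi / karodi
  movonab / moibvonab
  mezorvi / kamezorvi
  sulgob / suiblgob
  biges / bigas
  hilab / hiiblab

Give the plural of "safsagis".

safsagas

mezorvi and ravupip both have last vowel 'i' yet inflect differently (kamezorvi, ravupap), so the last vowel is not what conditions the rule; the final letter is.
"safsagis" ends in -s. The one such stem in the data (biges → bigas) changes the last vowel to 'a' (as does ravupip), so the same rule applies.
The other patterns: stems ending in -b insert -ib- after the first vowel; stems ending in -i add the prefix ka-.
So safsagis → safsagas.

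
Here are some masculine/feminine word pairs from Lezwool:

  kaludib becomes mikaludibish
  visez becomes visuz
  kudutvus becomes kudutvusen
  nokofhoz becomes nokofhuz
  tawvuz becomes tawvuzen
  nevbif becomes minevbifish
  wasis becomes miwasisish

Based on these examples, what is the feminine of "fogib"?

kudutvus and wasis both end in -s yet inflect differently (kudutvusen, miwasisish), so the final letter is not what conditions the rule; the last vowel is.
"fogib" has last vowel 'i'. The stems whose last vowel is 'i' (nevbif → minevbifish, kaludib → mikaludibish, wasis → miwasisish) add mi- … -ish around the stem.
The other patterns: stems whose last vowel is 'u' add -en; stems whose last vowel is 'e' or 'o' change the last vowel to 'u'.
So fogib → mifogibish.

mifogibish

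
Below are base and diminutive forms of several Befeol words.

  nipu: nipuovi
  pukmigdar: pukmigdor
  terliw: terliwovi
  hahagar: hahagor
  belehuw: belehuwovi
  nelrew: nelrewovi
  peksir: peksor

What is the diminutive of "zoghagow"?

zoghagowovi

peksir and terliw both have last vowel 'i' yet inflect differently (peksor, terliwovi), so the last vowel is not what conditions the rule; the final letter is.
"zoghagow" ends in -w. The stems ending in -w (terliw → terliwovi, nelrew → nelrewovi, belehuw → belehuwovi) add -ovi.
So zoghagow → zoghagowovi.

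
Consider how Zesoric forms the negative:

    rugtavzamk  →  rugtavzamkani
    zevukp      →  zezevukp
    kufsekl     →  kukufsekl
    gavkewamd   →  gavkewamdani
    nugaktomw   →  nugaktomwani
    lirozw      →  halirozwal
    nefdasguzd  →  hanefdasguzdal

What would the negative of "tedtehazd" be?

hatedtehazdal

"tedtehazd" has second-to-last letter 'z'. The stems whose second-to-last letter is 'z' (lirozw → halirozwal, nefdasguzd → hanefdasguzdal) add ha- … -al around the stem.
The other patterns: stems whose second-to-last letter is 'm' add -ani; stems whose second-to-last letter is 'k' repeat the first consonant+vowel as a prefix.
So tedtehazd → hatedtehazdal.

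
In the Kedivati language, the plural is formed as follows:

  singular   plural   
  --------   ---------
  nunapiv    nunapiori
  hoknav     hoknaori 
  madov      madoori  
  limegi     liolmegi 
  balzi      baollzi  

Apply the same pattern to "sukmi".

nunapiv and limegi both have last vowel 'i' yet inflect differently (nunapiori, liolmegi), so the last vowel is not what conditions the rule; the final letter is.
"sukmi" ends in -i. The stems ending in -i (limegi → liolmegi, balzi → baollzi) insert -ol- after the first vowel.
The other pattern: stems ending in -v drop the final letter and add -ori.
So sukmi → suolkmi.

suolkmi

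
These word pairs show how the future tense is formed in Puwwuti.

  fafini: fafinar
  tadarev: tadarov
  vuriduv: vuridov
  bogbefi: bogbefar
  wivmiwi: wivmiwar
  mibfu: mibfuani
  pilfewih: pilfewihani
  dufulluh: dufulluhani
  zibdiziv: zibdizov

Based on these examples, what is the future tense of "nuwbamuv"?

nuwbamov

wivmiwi and zibdiziv both have last vowel 'i' yet inflect differently (wivmiwar, zibdizov), so the last vowel is not what conditions the rule; the final letter is.
"nuwbamuv" ends in -v. The stems ending in -v (zibdiziv → zibdizov, vuriduv → vuridov, tadarev → tadarov) change the last vowel to 'o'.
So nuwbamuv → nuwbamov.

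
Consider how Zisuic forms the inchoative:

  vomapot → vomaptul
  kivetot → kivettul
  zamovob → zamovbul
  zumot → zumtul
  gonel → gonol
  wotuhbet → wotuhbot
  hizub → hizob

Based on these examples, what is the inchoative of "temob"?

tembul

vomapot and wotuhbet both end in -t yet inflect differently (vomaptul, wotuhbot), so the final letter is not what conditions the rule; the last vowel is.
"temob" has last vowel 'o'. The stems whose last vowel is 'o' (vomapot → vomaptul, kivetot → kivettul, zamovob → zamovbul) delete the last vowel and add -ul.
So temob → tembul.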